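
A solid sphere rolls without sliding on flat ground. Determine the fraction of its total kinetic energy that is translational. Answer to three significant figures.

Here I = (2/5)MR², so the shape factor k = I/(MR²) = 0.4.
With ω = v/R, KE_trans = ½Mv² and KE_rot = ½Iω² = ½kMv², so KE_total = ½(1+k)Mv².
The translational fraction is therefore 1/(1+k) = 1/1.4 ≈ 0.714.

fraction ≈ 0.714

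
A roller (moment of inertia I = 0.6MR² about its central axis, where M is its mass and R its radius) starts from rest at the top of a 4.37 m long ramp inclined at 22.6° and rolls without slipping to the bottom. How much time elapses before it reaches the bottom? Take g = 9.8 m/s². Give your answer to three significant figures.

For this body I = 0.6MR², i.e. k = I/(MR²) = 0.6.
Along the incline Mg sinθ − f = Ma, and torque about the center fR = Iα = kMR²(a/R) gives f = kMa.
Hence a = g sinθ/(1+k) = 9.8×sin22.6°/1.6 = 2.354 m/s².
Starting from rest, L = ½at², so t = √(2L/a) = √(2×4.37/2.354) ≈ 1.93 s.

t ≈ 1.93 s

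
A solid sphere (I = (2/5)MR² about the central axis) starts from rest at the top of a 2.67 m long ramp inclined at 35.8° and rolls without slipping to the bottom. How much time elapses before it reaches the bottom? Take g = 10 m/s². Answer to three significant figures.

The moment of inertia is (2/5)MR², giving k ≡ I/(MR²) = 0.4.
Translational: Mg sinθ − f = Ma. Rotational about the CM: fR = Iα = kMRa, so f = kMa.
Hence a = g sinθ/(1+k) = 10×sin35.8°/1.4 = 4.178 m/s².
With constant a from rest, t = √(2L/a) = √(2·2.67/4.178) ≈ 1.13 s.

t ≈ 1.13 s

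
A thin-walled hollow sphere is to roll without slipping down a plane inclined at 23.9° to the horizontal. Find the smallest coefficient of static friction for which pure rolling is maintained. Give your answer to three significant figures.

With I = (2/3)MR², the ratio k = I/(MR²) is 2/3.
Translational: Mg sinθ − f = Ma. Rotational about the CM: fR = Iα = kMRa, so f = kMa.
These give a = g sinθ/(1+k) and the required friction f = kMg sinθ/(1+k).
The normal force is N = Mg cosθ, so μ_min = f/N = k tanθ/(1+k).
μ_min = (2/3) × tan23.9° / 1.667 ≈ 0.177.

μ_min ≈ 0.177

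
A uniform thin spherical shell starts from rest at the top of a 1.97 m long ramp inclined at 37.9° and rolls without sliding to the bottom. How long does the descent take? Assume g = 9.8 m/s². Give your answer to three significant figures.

t ≈ 1.04 s

The moment of inertia is (2/3)MR², giving k ≡ I/(MR²) = 2/3.
Newton's second law down the slope: Mg sinθ − f = Ma. The torque equation fR = Iα (with α = a/R) gives f = kMa.
Hence a = g sinθ/(1+k) = 9.8×sin37.9°/1.667 = 3.612 m/s².
Starting from rest, L = ½at², so t = √(2L/a) = √(2×1.97/3.612) ≈ 1.04 s.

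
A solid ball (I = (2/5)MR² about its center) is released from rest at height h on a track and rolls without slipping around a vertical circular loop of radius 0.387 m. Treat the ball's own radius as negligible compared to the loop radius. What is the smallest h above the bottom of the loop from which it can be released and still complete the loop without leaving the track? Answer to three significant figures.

h_min ≈ 1.04 m

With I = (2/5)MR², the ratio k = I/(MR²) is 0.4.
At the top, contact is just lost when gravity alone supplies the centripetal force: Mg = Mv_top²/r, i.e. v_top² = gr.
With ω = v/R, the kinetic energy at speed v is ½(1+k)Mv² = (7/10)Mv².
Energy conservation from release (height h) to the top (height 2r): Mgh = Mg(2r) + (7/10)M·gr.
Thus h_min = 2r + (1+k)r/2 = r(2 + 1.4/2) = 0.387 × 2.7 ≈ 1.04 m.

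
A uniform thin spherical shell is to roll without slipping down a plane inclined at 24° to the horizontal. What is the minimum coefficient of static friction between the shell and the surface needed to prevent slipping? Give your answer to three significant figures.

Here I = (2/3)MR², so the shape factor k = I/(MR²) = 2/3.
Newton's second law down the slope: Mg sinθ − f = Ma. The torque equation fR = Iα (with α = a/R) gives f = kMa.
These give a = g sinθ/(1+k) and the required friction f = kMg sinθ/(1+k).
With N = Mg cosθ, the no-slip condition f ≤ μN gives μ_min = f/N = k tanθ/(1+k).
μ_min = (2/3) × tan24° / 1.667 ≈ 0.178.

μ_min ≈ 0.178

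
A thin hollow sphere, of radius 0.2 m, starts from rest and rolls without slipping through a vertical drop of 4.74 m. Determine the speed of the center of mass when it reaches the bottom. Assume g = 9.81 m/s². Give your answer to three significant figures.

v ≈ 7.47 m/s

With I = (2/3)MR², the ratio k = I/(MR²) is 2/3.
Pure rolling means v = ωR; then KE = ½Mv² + ½I(v/R)² = ½(1+k)Mv² = (5/6)Mv².
Setting Mgh = (5/6)Mv² gives v = √(2gh/(1+k)) = √(2·9.81·4.74/1.667) ≈ 7.47 m/s.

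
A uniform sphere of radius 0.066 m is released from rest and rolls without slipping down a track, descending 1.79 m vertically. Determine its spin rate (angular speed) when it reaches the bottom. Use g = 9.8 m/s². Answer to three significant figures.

ω ≈ 75.8 rad/s

Here I = (2/5)MR², so the shape factor k = I/(MR²) = 0.4.
Since it rolls without slipping, ω = v/R and KE = ½Mv² + ½Iω² = ½(1+k)Mv² = (7/10)Mv².
Energy conservation Mgh = ½(1+k)Mv² gives v = √(2gh/(1+k)) = √(2 × 9.8 × 1.79 / 1.4) = 5.006 m/s.
The angular speed follows from ω = v/R = 5.006/0.066 ≈ 75.8 rad/s.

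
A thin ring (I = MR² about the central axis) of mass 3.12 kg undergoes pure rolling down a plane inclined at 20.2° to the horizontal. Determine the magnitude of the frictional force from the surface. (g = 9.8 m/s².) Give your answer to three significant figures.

For this body I = MR², i.e. k = I/(MR²) = 1.
Translational: Mg sinθ − f = Ma. Rotational about the CM: fR = Iα = kMRa, so f = kMa.
Combining, a = g sinθ/(1+k) and f = kMa = kMg sinθ/(1+k).
f = 1 × 3.12 × 9.8 × sin20.2° / 2 ≈ 5.28 N.

f ≈ 5.28 N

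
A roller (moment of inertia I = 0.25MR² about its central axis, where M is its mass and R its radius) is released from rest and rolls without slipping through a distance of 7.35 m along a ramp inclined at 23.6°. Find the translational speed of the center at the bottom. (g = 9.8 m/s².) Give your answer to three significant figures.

For this body I = 0.25MR², i.e. k = I/(MR²) = 0.25.
Since it rolls without slipping, ω = v/R and KE = ½Mv² + ½Iω² = ½(1+k)Mv² = (5/8)Mv².
The vertical drop is h = L sinθ = 7.35 × sin23.6° = 2.943 m.
Energy conservation: Mgh = (5/8)Mv², so v = √(2gh/(1+k)) = √(2 × 9.8 × 2.943 / 1.25) ≈ 6.79 m/s.

v ≈ 6.79 m/s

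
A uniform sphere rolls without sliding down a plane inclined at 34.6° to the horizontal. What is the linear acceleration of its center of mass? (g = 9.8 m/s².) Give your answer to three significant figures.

a ≈ 3.97 m/s²

With I = (2/5)MR², the ratio k = I/(MR²) is 0.4.
Translational: Mg sinθ − f = Ma. Rotational about the CM: fR = Iα = kMRa, so f = kMa.
Eliminating f: Mg sinθ = (1+k)Ma, so a = g sinθ/(1+k) = 9.8 × sin34.6° / 1.4 ≈ 3.97 m/s².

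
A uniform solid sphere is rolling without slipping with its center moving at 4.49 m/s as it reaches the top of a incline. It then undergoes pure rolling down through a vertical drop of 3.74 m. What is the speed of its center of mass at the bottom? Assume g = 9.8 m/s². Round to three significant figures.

With I = (2/5)MR², the ratio k = I/(MR²) is 0.4.
Pure rolling means v = ωR; then KE = ½Mv² + ½I(v/R)² = ½(1+k)Mv² = (7/10)Mv².
Conserving energy between top and bottom: (7/10)Mv² = (7/10)Mv₀² + Mgh, hence v² = v₀² + 2gh/(1+k).
v = √(4.49² + 2×9.8×3.74/1.4) = √72.52 ≈ 8.52 m/s.

v ≈ 8.52 m/s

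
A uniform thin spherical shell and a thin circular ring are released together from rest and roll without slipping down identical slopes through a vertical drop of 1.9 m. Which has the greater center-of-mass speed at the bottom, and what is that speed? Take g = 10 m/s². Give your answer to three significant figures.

the uniform thin spherical shell, at v ≈ 4.77 m/s

For rolling without slipping, Mgh = ½(1+k)Mv² where k = I/(MR²), so v = √(2gh/(1+k)).
Uniform thin spherical shell: k = 2/3, giving v = √(2×10×1.9/1.667) = 4.775 m/s.
Thin circular ring: k = 1, giving v = √(2×10×1.9/2) = 4.359 m/s.
The smaller k wins: the uniform thin spherical shell, at ≈ 4.77 m/s.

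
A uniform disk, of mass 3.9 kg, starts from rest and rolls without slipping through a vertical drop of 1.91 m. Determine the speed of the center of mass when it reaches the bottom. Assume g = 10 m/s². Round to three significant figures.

With I = (1/2)MR², the ratio k = I/(MR²) is 0.5.
Pure rolling means v = ωR; then KE = ½Mv² + ½I(v/R)² = ½(1+k)Mv² = (3/4)Mv².
Setting Mgh = (3/4)Mv² gives v = √(2gh/(1+k)) = √(2·10·1.91/1.5) ≈ 5.05 m/s.

v ≈ 5.05 m/s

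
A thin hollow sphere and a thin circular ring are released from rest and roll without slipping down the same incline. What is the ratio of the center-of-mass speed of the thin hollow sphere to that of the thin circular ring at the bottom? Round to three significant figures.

v_ratio ≈ 1.10

Each satisfies Mgh = ½(1+k)Mv² with k = I/(MR²), so v ∝ 1/√(1+k).
For the thin hollow sphere k = 2/3; for the thin circular ring k = 1.
v₁/v₂ = √((1+k₂)/(1+k₁)) = √(2/1.667) ≈ 1.10.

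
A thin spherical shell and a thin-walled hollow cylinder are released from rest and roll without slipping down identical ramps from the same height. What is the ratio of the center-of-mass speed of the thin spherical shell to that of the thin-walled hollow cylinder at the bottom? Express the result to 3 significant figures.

Each satisfies Mgh = ½(1+k)Mv² with k = I/(MR²), so v ∝ 1/√(1+k).
For the thin spherical shell k = 2/3; for the thin-walled hollow cylinder k = 1.
v₁/v₂ = √((1+k₂)/(1+k₁)) = √(2/1.667) ≈ 1.10.

v_ratio ≈ 1.10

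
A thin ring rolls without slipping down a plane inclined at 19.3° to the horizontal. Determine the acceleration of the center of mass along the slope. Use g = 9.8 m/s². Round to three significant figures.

a ≈ 1.62 m/s²

For this body I = MR², i.e. k = I/(MR²) = 1.
Translational: Mg sinθ − f = Ma. Rotational about the CM: fR = Iα = kMRa, so f = kMa.
Eliminating f: Mg sinθ = (1+k)Ma, so a = g sinθ/(1+k) = 9.8 × sin19.3° / 2 ≈ 1.62 m/s².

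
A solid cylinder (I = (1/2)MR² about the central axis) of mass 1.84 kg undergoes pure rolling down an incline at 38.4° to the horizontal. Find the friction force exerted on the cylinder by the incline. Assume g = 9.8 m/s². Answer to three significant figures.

For this body I = (1/2)MR², i.e. k = I/(MR²) = 0.5.
Newton's second law down the slope: Mg sinθ − f = Ma. The torque equation fR = Iα (with α = a/R) gives f = kMa.
Combining, a = g sinθ/(1+k) and f = kMa = kMg sinθ/(1+k).
f = 0.5 × 1.84 × 9.8 × sin38.4° / 1.5 ≈ 3.73 N.

f ≈ 3.73 N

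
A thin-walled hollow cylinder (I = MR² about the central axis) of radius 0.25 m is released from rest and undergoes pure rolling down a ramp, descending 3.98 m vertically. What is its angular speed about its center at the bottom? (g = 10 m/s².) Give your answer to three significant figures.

With I = MR², the ratio k = I/(MR²) is 1.
Since it rolls without slipping, ω = v/R and KE = ½Mv² + ½Iω² = ½(1+k)Mv² = Mv².
Energy conservation Mgh = ½(1+k)Mv² gives v = √(2gh/(1+k)) = √(2 × 10 × 3.98 / 2) = 6.309 m/s.
Then ω = v/R = 6.309 / 0.25 ≈ 25.2 rad/s.

ω ≈ 25.2 rad/s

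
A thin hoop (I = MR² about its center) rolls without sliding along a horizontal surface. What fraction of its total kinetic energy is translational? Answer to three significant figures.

fraction ≈ 0.500

The moment of inertia is MR², giving k ≡ I/(MR²) = 1.
Since ω = v/R, the translational part is ½Mv² and the rotational part is ½I(v/R)² = ½kMv²; the total is ½(1+k)Mv².
The translational fraction is therefore 1/(1+k) = 1/2 ≈ 0.500.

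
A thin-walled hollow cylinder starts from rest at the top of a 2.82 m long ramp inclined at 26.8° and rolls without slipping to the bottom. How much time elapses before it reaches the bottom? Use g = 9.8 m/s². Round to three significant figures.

Here I = MR², so the shape factor k = I/(MR²) = 1.
Translational: Mg sinθ − f = Ma. Rotational about the CM: fR = Iα = kMRa, so f = kMa.
Hence a = g sinθ/(1+k) = 9.8×sin26.8°/2 = 2.209 m/s².
Starting from rest, L = ½at², so t = √(2L/a) = √(2×2.82/2.209) ≈ 1.60 s.

t ≈ 1.60 s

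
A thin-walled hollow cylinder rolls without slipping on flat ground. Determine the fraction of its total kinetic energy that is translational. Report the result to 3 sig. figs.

fraction ≈ 0.500

For this body I = MR², i.e. k = I/(MR²) = 1.
Since ω = v/R, the translational part is ½Mv² and the rotational part is ½I(v/R)² = ½kMv²; the total is ½(1+k)Mv².
The translational fraction is therefore 1/(1+k) = 1/2 ≈ 0.500.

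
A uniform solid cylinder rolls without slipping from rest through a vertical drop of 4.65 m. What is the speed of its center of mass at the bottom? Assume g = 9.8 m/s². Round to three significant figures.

Here I = (1/2)MR², so the shape factor k = I/(MR²) = 0.5.
Pure rolling means v = ωR; then KE = ½Mv² + ½I(v/R)² = ½(1+k)Mv² = (3/4)Mv².
Energy conservation: Mgh = (3/4)Mv², so v = √(2gh/(1+k)) = √(2 × 9.8 × 4.65 / 1.5) ≈ 7.79 m/s.

v ≈ 7.79 m/s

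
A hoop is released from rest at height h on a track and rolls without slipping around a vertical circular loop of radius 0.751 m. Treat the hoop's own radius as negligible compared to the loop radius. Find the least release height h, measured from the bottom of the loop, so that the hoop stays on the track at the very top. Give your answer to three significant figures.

h_min ≈ 2.25 m

For this body I = MR², i.e. k = I/(MR²) = 1.
At the top, contact is just lost when gravity alone supplies the centripetal force: Mg = Mv_top²/r, i.e. v_top² = gr.
With ω = v/R, the kinetic energy at speed v is ½(1+k)Mv² = Mv².
Energy conservation from release (height h) to the top (height 2r): Mgh = Mg(2r) + M·gr.
Thus h_min = 2r + (1+k)r/2 = r(2 + 2/2) = 0.751 × 3 ≈ 2.25 m.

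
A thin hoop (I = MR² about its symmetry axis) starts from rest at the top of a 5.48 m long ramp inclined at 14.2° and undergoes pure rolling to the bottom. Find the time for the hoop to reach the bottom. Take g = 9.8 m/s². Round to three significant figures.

The moment of inertia is MR², giving k ≡ I/(MR²) = 1.
Translational: Mg sinθ − f = Ma. Rotational about the CM: fR = Iα = kMRa, so f = kMa.
Hence a = g sinθ/(1+k) = 9.8×sin14.2°/2 = 1.202 m/s².
With constant a from rest, t = √(2L/a) = √(2·5.48/1.202) ≈ 3.02 s.

t ≈ 3.02 s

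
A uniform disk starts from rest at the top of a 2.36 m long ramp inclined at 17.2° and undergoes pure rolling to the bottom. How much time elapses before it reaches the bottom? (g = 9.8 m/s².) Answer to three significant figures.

With I = (1/2)MR², the ratio k = I/(MR²) is 0.5.
Along the incline Mg sinθ − f = Ma, and torque about the center fR = Iα = kMR²(a/R) gives f = kMa.
Hence a = g sinθ/(1+k) = 9.8×sin17.2°/1.5 = 1.932 m/s².
Starting from rest, L = ½at², so t = √(2L/a) = √(2×2.36/1.932) ≈ 1.56 s.

t ≈ 1.56 s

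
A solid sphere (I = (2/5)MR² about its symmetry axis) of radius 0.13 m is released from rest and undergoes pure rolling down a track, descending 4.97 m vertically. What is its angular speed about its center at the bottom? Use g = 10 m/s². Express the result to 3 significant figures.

ω ≈ 64.8 rad/s

Here I = (2/5)MR², so the shape factor k = I/(MR²) = 0.4.
Since it rolls without slipping, ω = v/R and KE = ½Mv² + ½Iω² = ½(1+k)Mv² = (7/10)Mv².
Energy conservation Mgh = ½(1+k)Mv² gives v = √(2gh/(1+k)) = √(2 × 10 × 4.97 / 1.4) = 8.426 m/s.
Then ω = v/R = 8.426 / 0.13 ≈ 64.8 rad/s.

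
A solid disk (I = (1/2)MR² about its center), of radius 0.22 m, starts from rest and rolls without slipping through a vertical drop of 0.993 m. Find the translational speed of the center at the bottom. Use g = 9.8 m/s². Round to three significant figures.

For this body I = (1/2)MR², i.e. k = I/(MR²) = 0.5.
Pure rolling means v = ωR; then KE = ½Mv² + ½I(v/R)² = ½(1+k)Mv² = (3/4)Mv².
Setting Mgh = (3/4)Mv² gives v = √(2gh/(1+k)) = √(2·9.8·0.993/1.5) ≈ 3.60 m/s.

v ≈ 3.60 m/s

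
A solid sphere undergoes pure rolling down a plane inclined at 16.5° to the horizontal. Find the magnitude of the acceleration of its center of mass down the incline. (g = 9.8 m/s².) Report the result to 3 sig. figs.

a ≈ 1.99 m/s²

Here I = (2/5)MR², so the shape factor k = I/(MR²) = 0.4.
Along the incline Mg sinθ − f = Ma, and torque about the center fR = Iα = kMR²(a/R) gives f = kMa.
Eliminating f: Mg sinθ = (1+k)Ma, so a = g sinθ/(1+k) = 9.8 × sin16.5° / 1.4 ≈ 1.99 m/s².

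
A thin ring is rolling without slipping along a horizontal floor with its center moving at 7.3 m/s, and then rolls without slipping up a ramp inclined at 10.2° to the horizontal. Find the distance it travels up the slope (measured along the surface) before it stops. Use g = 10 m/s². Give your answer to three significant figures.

d ≈ 30.1 m

With I = MR², the ratio k = I/(MR²) is 1.
Pure rolling means v = ωR; then KE = ½Mv² + ½I(v/R)² = ½(1+k)Mv² = Mv².
Setting this equal to Mgh gives the vertical rise h = (1+k)v₀²/(2g) = 2×7.3²/(2×10) = 5.329 m.
The distance along the slope is d = h/sinθ = 5.329/sin10.2° ≈ 30.1 m.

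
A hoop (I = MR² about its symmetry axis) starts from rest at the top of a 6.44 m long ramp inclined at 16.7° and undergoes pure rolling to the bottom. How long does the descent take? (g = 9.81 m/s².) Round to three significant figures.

t ≈ 3.02 s

Here I = MR², so the shape factor k = I/(MR²) = 1.
Newton's second law down the slope: Mg sinθ − f = Ma. The torque equation fR = Iα (with α = a/R) gives f = kMa.
Hence a = g sinθ/(1+k) = 9.81×sin16.7°/2 = 1.41 m/s².
With constant a from rest, t = √(2L/a) = √(2·6.44/1.41) ≈ 3.02 s.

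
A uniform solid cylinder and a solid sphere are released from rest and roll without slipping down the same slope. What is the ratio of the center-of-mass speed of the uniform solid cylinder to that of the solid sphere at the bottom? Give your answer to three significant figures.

v_ratio ≈ 0.966

Each satisfies Mgh = ½(1+k)Mv² with k = I/(MR²), so v ∝ 1/√(1+k).
For the uniform solid cylinder k = 0.5; for the solid sphere k = 0.4.
v₁/v₂ = √((1+k₂)/(1+k₁)) = √(1.4/1.5) ≈ 0.966.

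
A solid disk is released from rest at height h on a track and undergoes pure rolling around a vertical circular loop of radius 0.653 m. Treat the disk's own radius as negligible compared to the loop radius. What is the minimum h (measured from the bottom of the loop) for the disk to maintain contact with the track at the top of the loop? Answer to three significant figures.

h_min ≈ 1.80 m

The moment of inertia is (1/2)MR², giving k ≡ I/(MR²) = 0.5.
At the top, contact is just lost when gravity alone supplies the centripetal force: Mg = Mv_top²/r, i.e. v_top² = gr.
With ω = v/R, the kinetic energy at speed v is ½(1+k)Mv² = (3/4)Mv².
Energy conservation from release (height h) to the top (height 2r): Mgh = Mg(2r) + (3/4)M·gr.
Thus h_min = 2r + (1+k)r/2 = r(2 + 1.5/2) = 0.653 × 2.75 ≈ 1.80 m.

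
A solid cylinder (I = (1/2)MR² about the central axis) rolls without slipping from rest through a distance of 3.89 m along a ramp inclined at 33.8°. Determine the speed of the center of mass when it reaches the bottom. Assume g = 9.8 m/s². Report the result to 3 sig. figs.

v ≈ 5.32 m/s

Here I = (1/2)MR², so the shape factor k = I/(MR²) = 0.5.
Since it rolls without slipping, ω = v/R and KE = ½Mv² + ½Iω² = ½(1+k)Mv² = (3/4)Mv².
The vertical drop is h = L sinθ = 3.89 × sin33.8° = 2.164 m.
Setting Mgh = (3/4)Mv² gives v = √(2gh/(1+k)) = √(2·9.8·2.164/1.5) ≈ 5.32 m/s.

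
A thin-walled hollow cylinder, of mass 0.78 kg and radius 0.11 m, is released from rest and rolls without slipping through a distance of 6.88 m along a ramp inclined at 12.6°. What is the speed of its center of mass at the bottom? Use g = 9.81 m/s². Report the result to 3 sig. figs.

v ≈ 3.84 m/s

With I = MR², the ratio k = I/(MR²) is 1.
Since it rolls without slipping, ω = v/R and KE = ½Mv² + ½Iω² = ½(1+k)Mv² = Mv².
The vertical drop is h = L sinθ = 6.88 × sin12.6° = 1.501 m.
Energy conservation: Mgh = Mv², so v = √(2gh/(1+k)) = √(2 × 9.81 × 1.501 / 2) ≈ 3.84 m/s.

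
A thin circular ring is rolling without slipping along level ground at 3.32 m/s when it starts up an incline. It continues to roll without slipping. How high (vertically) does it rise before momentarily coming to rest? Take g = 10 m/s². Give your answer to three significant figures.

h ≈ 1.10 m

With I = MR², the ratio k = I/(MR²) is 1.
The rolling condition ω = v/R makes the rotational term ½I(v/R)² = ½kMv², so KE_total = ½(1+k)Mv² = Mv².
At the top the kinetic energy is zero, so Mv₀² = Mgh.
Thus h = (1+k)v₀²/(2g) = 2 × 3.32² / (2 × 10) ≈ 1.10 m.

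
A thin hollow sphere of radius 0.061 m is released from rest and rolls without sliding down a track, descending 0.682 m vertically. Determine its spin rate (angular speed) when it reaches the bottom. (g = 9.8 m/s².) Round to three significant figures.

ω ≈ 46.4 rad/s

For this body I = (2/3)MR², i.e. k = I/(MR²) = 2/3.
Pure rolling means v = ωR; then KE = ½Mv² + ½I(v/R)² = ½(1+k)Mv² = (5/6)Mv².
Energy conservation Mgh = ½(1+k)Mv² gives v = √(2gh/(1+k)) = √(2 × 9.8 × 0.682 / 1.667) = 2.832 m/s.
The angular speed follows from ω = v/R = 2.832/0.061 ≈ 46.4 rad/s.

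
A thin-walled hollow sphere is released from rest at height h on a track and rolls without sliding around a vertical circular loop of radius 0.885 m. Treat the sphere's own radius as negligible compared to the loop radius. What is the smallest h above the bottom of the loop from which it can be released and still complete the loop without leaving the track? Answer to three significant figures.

h_min ≈ 2.51 m

Here I = (2/3)MR², so the shape factor k = I/(MR²) = 2/3.
At the top, contact is just lost when gravity alone supplies the centripetal force: Mg = Mv_top²/r, i.e. v_top² = gr.
With ω = v/R, the kinetic energy at speed v is ½(1+k)Mv² = (5/6)Mv².
Energy conservation from release (height h) to the top (height 2r): Mgh = Mg(2r) + (5/6)M·gr.
Thus h_min = 2r + (1+k)r/2 = r(2 + 1.667/2) = 0.885 × 2.833 ≈ 2.51 m.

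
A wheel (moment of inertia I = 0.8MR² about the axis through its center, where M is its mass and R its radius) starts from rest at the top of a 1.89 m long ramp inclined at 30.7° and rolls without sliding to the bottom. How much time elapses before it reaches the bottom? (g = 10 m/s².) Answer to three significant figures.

With I = 0.8MR², the ratio k = I/(MR²) is 0.8.
Translational: Mg sinθ − f = Ma. Rotational about the CM: fR = Iα = kMRa, so f = kMa.
Hence a = g sinθ/(1+k) = 10×sin30.7°/1.8 = 2.836 m/s².
With constant a from rest, t = √(2L/a) = √(2·1.89/2.836) ≈ 1.15 s.

t ≈ 1.15 s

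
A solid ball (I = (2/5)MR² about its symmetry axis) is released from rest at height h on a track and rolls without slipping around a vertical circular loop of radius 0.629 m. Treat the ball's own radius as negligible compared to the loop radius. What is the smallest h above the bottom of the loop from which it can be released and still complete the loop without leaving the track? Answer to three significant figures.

h_min ≈ 1.70 m

The moment of inertia is (2/5)MR², giving k ≡ I/(MR²) = 0.4.
At the top of the loop, the minimum-contact condition is Mg = Mv_top²/r, so v_top² = gr.
With ω = v/R, the kinetic energy at speed v is ½(1+k)Mv² = (7/10)Mv².
Energy conservation from release (height h) to the top (height 2r): Mgh = Mg(2r) + (7/10)M·gr.
Thus h_min = 2r + (1+k)r/2 = r(2 + 1.4/2) = 0.629 × 2.7 ≈ 1.70 m.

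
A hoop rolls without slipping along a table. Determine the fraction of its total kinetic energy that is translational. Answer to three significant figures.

fraction ≈ 0.500

The moment of inertia is MR², giving k ≡ I/(MR²) = 1.
Since ω = v/R, the translational part is ½Mv² and the rotational part is ½I(v/R)² = ½kMv²; the total is ½(1+k)Mv².
The translational fraction is therefore 1/(1+k) = 1/2 ≈ 0.500.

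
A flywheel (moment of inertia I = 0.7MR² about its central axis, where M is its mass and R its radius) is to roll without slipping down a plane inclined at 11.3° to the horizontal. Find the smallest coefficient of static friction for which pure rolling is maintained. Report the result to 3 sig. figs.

μ_min ≈ 0.0823

With I = 0.7MR², the ratio k = I/(MR²) is 0.7.
Newton's second law down the slope: Mg sinθ − f = Ma. The torque equation fR = Iα (with α = a/R) gives f = kMa.
These give a = g sinθ/(1+k) and the required friction f = kMg sinθ/(1+k).
The normal force is N = Mg cosθ, so μ_min = f/N = k tanθ/(1+k).
μ_min = 0.7 × tan11.3° / 1.7 ≈ 0.0823.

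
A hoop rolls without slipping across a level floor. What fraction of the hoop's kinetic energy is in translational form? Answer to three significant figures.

fraction ≈ 0.500

For this body I = MR², i.e. k = I/(MR²) = 1.
Since ω = v/R, the translational part is ½Mv² and the rotational part is ½I(v/R)² = ½kMv²; the total is ½(1+k)Mv².
The translational fraction is therefore 1/(1+k) = 1/2 ≈ 0.500.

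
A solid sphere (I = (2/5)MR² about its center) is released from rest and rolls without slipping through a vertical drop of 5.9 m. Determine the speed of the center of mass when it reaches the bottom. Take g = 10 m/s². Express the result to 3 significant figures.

For this body I = (2/5)MR², i.e. k = I/(MR²) = 0.4.
The rolling condition ω = v/R makes the rotational term ½I(v/R)² = ½kMv², so KE_total = ½(1+k)Mv² = (7/10)Mv².
Setting Mgh = (7/10)Mv² gives v = √(2gh/(1+k)) = √(2·10·5.9/1.4) ≈ 9.18 m/s.

v ≈ 9.18 m/s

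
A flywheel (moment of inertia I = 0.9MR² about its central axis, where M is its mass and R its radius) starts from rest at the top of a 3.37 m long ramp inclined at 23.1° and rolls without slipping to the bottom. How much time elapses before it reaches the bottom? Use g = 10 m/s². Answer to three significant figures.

t ≈ 1.81 s

Here I = 0.9MR², so the shape factor k = I/(MR²) = 0.9.
Newton's second law down the slope: Mg sinθ − f = Ma. The torque equation fR = Iα (with α = a/R) gives f = kMa.
Hence a = g sinθ/(1+k) = 10×sin23.1°/1.9 = 2.065 m/s².
With constant a from rest, t = √(2L/a) = √(2·3.37/2.065) ≈ 1.81 s.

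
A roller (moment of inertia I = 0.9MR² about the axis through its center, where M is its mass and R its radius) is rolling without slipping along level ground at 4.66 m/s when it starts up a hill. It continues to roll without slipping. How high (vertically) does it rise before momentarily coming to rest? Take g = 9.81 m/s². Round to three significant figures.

h ≈ 2.10 m

Here I = 0.9MR², so the shape factor k = I/(MR²) = 0.9.
Rolling without slipping gives ω = v/R, so the total kinetic energy is ½Mv² + ½Iω² = ½(1+k)Mv² = (19/20)Mv².
All of this converts to potential energy at the highest point: (19/20)Mv₀² = Mgh.
Thus h = (1+k)v₀²/(2g) = 1.9 × 4.66² / (2 × 9.81) ≈ 2.10 m.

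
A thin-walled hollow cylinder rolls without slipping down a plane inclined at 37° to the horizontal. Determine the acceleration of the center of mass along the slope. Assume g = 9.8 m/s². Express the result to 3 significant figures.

a ≈ 2.95 m/s²

The moment of inertia is MR², giving k ≡ I/(MR²) = 1.
Translational: Mg sinθ − f = Ma. Rotational about the CM: fR = Iα = kMRa, so f = kMa.
Eliminating f: Mg sinθ = (1+k)Ma, so a = g sinθ/(1+k) = 9.8 × sin37° / 2 ≈ 2.95 m/s².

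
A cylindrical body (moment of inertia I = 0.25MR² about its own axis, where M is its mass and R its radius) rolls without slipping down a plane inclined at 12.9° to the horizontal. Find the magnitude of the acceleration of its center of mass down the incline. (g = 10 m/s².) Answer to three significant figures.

The moment of inertia is 0.25MR², giving k ≡ I/(MR²) = 0.25.
Along the incline Mg sinθ − f = Ma, and torque about the center fR = Iα = kMR²(a/R) gives f = kMa.
Eliminating f: Mg sinθ = (1+k)Ma, so a = g sinθ/(1+k) = 10 × sin12.9° / 1.25 ≈ 1.79 m/s².

a ≈ 1.79 m/s²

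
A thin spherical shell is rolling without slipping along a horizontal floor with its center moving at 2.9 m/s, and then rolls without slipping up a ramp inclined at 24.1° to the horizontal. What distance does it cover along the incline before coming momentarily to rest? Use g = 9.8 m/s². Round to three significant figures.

The moment of inertia is (2/3)MR², giving k ≡ I/(MR²) = 2/3.
Pure rolling means v = ωR; then KE = ½Mv² + ½I(v/R)² = ½(1+k)Mv² = (5/6)Mv².
Setting this equal to Mgh gives the vertical rise h = (1+k)v₀²/(2g) = 1.667×2.9²/(2×9.8) = 0.7151 m.
The distance along the slope is d = h/sinθ = 0.7151/sin24.1° ≈ 1.75 m.

d ≈ 1.75 m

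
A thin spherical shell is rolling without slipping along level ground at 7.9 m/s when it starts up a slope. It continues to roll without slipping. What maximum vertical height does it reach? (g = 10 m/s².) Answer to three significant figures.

With I = (2/3)MR², the ratio k = I/(MR²) is 2/3.
Pure rolling means v = ωR; then KE = ½Mv² + ½I(v/R)² = ½(1+k)Mv² = (5/6)Mv².
At the top the kinetic energy is zero, so (5/6)Mv₀² = Mgh.
Thus h = (1+k)v₀²/(2g) = 1.667 × 7.9² / (2 × 10) ≈ 5.20 m.

h ≈ 5.20 m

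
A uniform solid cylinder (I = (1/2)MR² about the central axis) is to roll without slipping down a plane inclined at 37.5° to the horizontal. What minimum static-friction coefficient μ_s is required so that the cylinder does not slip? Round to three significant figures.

μ_min ≈ 0.256

The moment of inertia is (1/2)MR², giving k ≡ I/(MR²) = 0.5.
Translational: Mg sinθ − f = Ma. Rotational about the CM: fR = Iα = kMRa, so f = kMa.
These give a = g sinθ/(1+k) and the required friction f = kMg sinθ/(1+k).
With N = Mg cosθ, the no-slip condition f ≤ μN gives μ_min = f/N = k tanθ/(1+k).
μ_min = 0.5 × tan37.5° / 1.5 ≈ 0.256.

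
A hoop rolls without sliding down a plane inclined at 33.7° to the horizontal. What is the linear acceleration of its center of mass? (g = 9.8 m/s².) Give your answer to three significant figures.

a ≈ 2.72 m/s²

With I = MR², the ratio k = I/(MR²) is 1.
Translational: Mg sinθ − f = Ma. Rotational about the CM: fR = Iα = kMRa, so f = kMa.
Eliminating f: Mg sinθ = (1+k)Ma, so a = g sinθ/(1+k) = 9.8 × sin33.7° / 2 ≈ 2.72 m/s².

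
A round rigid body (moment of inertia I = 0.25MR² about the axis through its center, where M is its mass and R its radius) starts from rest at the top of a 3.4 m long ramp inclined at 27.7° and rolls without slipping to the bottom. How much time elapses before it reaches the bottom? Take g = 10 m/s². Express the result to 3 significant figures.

For this body I = 0.25MR², i.e. k = I/(MR²) = 0.25.
Newton's second law down the slope: Mg sinθ − f = Ma. The torque equation fR = Iα (with α = a/R) gives f = kMa.
Hence a = g sinθ/(1+k) = 10×sin27.7°/1.25 = 3.719 m/s².
Starting from rest, L = ½at², so t = √(2L/a) = √(2×3.4/3.719) ≈ 1.35 s.

t ≈ 1.35 s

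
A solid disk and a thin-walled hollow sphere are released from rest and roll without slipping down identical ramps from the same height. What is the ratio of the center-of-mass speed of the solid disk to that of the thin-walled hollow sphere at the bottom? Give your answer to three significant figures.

Each satisfies Mgh = ½(1+k)Mv² with k = I/(MR²), so v ∝ 1/√(1+k).
For the solid disk k = 0.5; for the thin-walled hollow sphere k = 2/3.
v₁/v₂ = √((1+k₂)/(1+k₁)) = √(1.667/1.5) ≈ 1.05.

v_ratio ≈ 1.05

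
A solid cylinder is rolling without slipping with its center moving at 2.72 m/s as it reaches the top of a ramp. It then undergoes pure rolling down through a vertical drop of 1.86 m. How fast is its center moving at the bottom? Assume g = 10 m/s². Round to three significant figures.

Here I = (1/2)MR², so the shape factor k = I/(MR²) = 0.5.
Pure rolling means v = ωR; then KE = ½Mv² + ½I(v/R)² = ½(1+k)Mv² = (3/4)Mv².
Energy conservation: (3/4)Mv₀² + Mgh = (3/4)Mv², so v² = v₀² + 2gh/(1+k).
v = √(2.72² + 2×10×1.86/1.5) = √32.2 ≈ 5.67 m/s.

v ≈ 5.67 m/s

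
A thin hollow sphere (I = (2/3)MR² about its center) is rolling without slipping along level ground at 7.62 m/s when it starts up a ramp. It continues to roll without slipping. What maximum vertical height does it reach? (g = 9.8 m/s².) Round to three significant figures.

h ≈ 4.94 m

The moment of inertia is (2/3)MR², giving k ≡ I/(MR²) = 2/3.
Rolling without slipping gives ω = v/R, so the total kinetic energy is ½Mv² + ½Iω² = ½(1+k)Mv² = (5/6)Mv².
All of this converts to potential energy at the highest point: (5/6)Mv₀² = Mgh.
Thus h = (1+k)v₀²/(2g) = 1.667 × 7.62² / (2 × 9.8) ≈ 4.94 m.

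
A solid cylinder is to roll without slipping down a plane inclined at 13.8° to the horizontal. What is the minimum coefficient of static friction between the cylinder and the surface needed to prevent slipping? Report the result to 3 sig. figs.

μ_min ≈ 0.0819

Here I = (1/2)MR², so the shape factor k = I/(MR²) = 0.5.
Newton's second law down the slope: Mg sinθ − f = Ma. The torque equation fR = Iα (with α = a/R) gives f = kMa.
These give a = g sinθ/(1+k) and the required friction f = kMg sinθ/(1+k).
With N = Mg cosθ, the no-slip condition f ≤ μN gives μ_min = f/N = k tanθ/(1+k).
μ_min = 0.5 × tan13.8° / 1.5 ≈ 0.0819.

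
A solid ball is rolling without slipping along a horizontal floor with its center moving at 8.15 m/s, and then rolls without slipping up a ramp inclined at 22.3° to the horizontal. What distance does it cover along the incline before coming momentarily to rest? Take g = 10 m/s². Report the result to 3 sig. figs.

d ≈ 12.3 m

With I = (2/5)MR², the ratio k = I/(MR²) is 0.4.
Pure rolling means v = ωR; then KE = ½Mv² + ½I(v/R)² = ½(1+k)Mv² = (7/10)Mv².
Setting this equal to Mgh gives the vertical rise h = (1+k)v₀²/(2g) = 1.4×8.15²/(2×10) = 4.65 m.
Along the incline, d = h/sinθ = 4.65/sin22.3° ≈ 12.3 m.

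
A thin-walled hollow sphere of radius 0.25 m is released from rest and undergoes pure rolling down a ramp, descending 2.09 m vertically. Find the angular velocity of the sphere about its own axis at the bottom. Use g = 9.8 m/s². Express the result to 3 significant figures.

ω ≈ 19.8 rad/s

For this body I = (2/3)MR², i.e. k = I/(MR²) = 2/3.
The rolling condition ω = v/R makes the rotational term ½I(v/R)² = ½kMv², so KE_total = ½(1+k)Mv² = (5/6)Mv².
Energy conservation Mgh = ½(1+k)Mv² gives v = √(2gh/(1+k)) = √(2 × 9.8 × 2.09 / 1.667) = 4.958 m/s.
The angular speed follows from ω = v/R = 4.958/0.25 ≈ 19.8 rad/s.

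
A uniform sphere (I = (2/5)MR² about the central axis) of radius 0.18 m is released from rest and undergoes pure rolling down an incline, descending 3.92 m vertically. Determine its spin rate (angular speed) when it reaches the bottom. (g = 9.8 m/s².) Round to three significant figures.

With I = (2/5)MR², the ratio k = I/(MR²) is 0.4.
The rolling condition ω = v/R makes the rotational term ½I(v/R)² = ½kMv², so KE_total = ½(1+k)Mv² = (7/10)Mv².
Energy conservation Mgh = ½(1+k)Mv² gives v = √(2gh/(1+k)) = √(2 × 9.8 × 3.92 / 1.4) = 7.408 m/s.
Then ω = v/R = 7.408 / 0.18 ≈ 41.2 rad/s.

ω ≈ 41.2 rad/s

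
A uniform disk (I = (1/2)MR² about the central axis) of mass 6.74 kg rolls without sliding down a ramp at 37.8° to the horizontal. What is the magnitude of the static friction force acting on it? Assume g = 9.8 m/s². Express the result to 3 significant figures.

f ≈ 13.5 N

For this body I = (1/2)MR², i.e. k = I/(MR²) = 0.5.
Translational: Mg sinθ − f = Ma. Rotational about the CM: fR = Iα = kMRa, so f = kMa.
Combining, a = g sinθ/(1+k) and f = kMa = kMg sinθ/(1+k).
f = 0.5 × 6.74 × 9.8 × sin37.8° / 1.5 ≈ 13.5 N.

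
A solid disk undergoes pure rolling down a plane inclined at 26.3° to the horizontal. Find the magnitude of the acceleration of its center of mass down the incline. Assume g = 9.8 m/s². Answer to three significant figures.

a ≈ 2.89 m/s²

With I = (1/2)MR², the ratio k = I/(MR²) is 0.5.
Translational: Mg sinθ − f = Ma. Rotational about the CM: fR = Iα = kMRa, so f = kMa.
Eliminating f: Mg sinθ = (1+k)Ma, so a = g sinθ/(1+k) = 9.8 × sin26.3° / 1.5 ≈ 2.89 m/s².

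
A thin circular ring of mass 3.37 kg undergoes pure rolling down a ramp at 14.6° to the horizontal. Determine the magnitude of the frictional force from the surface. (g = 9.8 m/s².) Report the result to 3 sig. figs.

Here I = MR², so the shape factor k = I/(MR²) = 1.
Newton's second law down the slope: Mg sinθ − f = Ma. The torque equation fR = Iα (with α = a/R) gives f = kMa.
Combining, a = g sinθ/(1+k) and f = kMa = kMg sinθ/(1+k).
f = 1 × 3.37 × 9.8 × sin14.6° / 2 ≈ 4.16 N.

f ≈ 4.16 N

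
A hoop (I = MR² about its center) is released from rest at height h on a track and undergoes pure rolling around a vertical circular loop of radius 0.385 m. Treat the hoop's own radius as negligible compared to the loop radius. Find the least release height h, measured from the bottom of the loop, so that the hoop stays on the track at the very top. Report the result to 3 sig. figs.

h_min ≈ 1.16 m

For this body I = MR², i.e. k = I/(MR²) = 1.
At the top of the loop, the minimum-contact condition is Mg = Mv_top²/r, so v_top² = gr.
With ω = v/R, the kinetic energy at speed v is ½(1+k)Mv² = Mv².
Energy conservation from release (height h) to the top (height 2r): Mgh = Mg(2r) + M·gr.
Thus h_min = 2r + (1+k)r/2 = r(2 + 2/2) = 0.385 × 3 ≈ 1.16 m.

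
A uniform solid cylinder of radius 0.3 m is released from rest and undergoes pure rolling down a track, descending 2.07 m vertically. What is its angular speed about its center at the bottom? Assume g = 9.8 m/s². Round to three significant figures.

For this body I = (1/2)MR², i.e. k = I/(MR²) = 0.5.
Pure rolling means v = ωR; then KE = ½Mv² + ½I(v/R)² = ½(1+k)Mv² = (3/4)Mv².
Energy conservation Mgh = ½(1+k)Mv² gives v = √(2gh/(1+k)) = √(2 × 9.8 × 2.07 / 1.5) = 5.201 m/s.
Then ω = v/R = 5.201 / 0.3 ≈ 17.3 rad/s.

ω ≈ 17.3 rad/s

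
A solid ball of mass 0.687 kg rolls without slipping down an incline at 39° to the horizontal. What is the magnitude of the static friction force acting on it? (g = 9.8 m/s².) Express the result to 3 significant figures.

Here I = (2/5)MR², so the shape factor k = I/(MR²) = 0.4.
Along the incline Mg sinθ − f = Ma, and torque about the center fR = Iα = kMR²(a/R) gives f = kMa.
Combining, a = g sinθ/(1+k) and f = kMa = kMg sinθ/(1+k).
f = 0.4 × 0.687 × 9.8 × sin39° / 1.4 ≈ 1.21 N.

f ≈ 1.21 N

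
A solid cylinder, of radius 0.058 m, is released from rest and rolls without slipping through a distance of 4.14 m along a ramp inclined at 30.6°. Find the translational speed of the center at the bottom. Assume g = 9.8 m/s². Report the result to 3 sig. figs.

v ≈ 5.25 m/s

With I = (1/2)MR², the ratio k = I/(MR²) is 0.5.
Since it rolls without slipping, ω = v/R and KE = ½Mv² + ½Iω² = ½(1+k)Mv² = (3/4)Mv².
The vertical drop is h = L sinθ = 4.14 × sin30.6° = 2.107 m.
Setting Mgh = (3/4)Mv² gives v = √(2gh/(1+k)) = √(2·9.8·2.107/1.5) ≈ 5.25 m/s.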